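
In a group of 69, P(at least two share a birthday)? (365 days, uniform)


P(all different) = Π(365-i)/365 for i=0..68
= 0.001036
P(match) = 1 - 0.001036 = 0.998964

P ≈ 0.9990 ≈ 99.90%


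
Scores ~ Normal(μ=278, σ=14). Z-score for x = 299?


z = (x - μ)/σ = (299 - 278)/14 = 1.5

z = 1.5


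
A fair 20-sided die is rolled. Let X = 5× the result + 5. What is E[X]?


E[die] = (1+20)/2 = 21/2
E[X] = 5×21/2 + 5 = 115/2

E[X] = 115/2


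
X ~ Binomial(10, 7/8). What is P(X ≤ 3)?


P(X ≤ 3) = Σ P(X=i) for i=0..3
P(X=0) = 1/1073741824
P(X=1) = 35/536870912
P(X=2) = 2205/1073741824
P(X=3) = 5145/134217728
Sum = 10859/268435456

P(X ≤ 3) = 10859/268435456 ≈ 0.00%


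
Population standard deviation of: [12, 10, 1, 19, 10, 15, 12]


Mean = 79/7
  (12-79/7)²=25/49
  (10-79/7)²=81/49
  (1-79/7)²=5184/49
  (19-79/7)²=2916/49
  (10-79/7)²=81/49
  (15-79/7)²=676/49
  (12-79/7)²=25/49
Σ(x-μ)² = 1284/7
σ² = (1284/7)/7 = 1284/49

σ = √(1284/49) ≈ 5.1190


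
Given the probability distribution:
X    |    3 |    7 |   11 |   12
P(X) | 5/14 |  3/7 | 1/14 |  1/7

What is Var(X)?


E[X] = 46/7
E[X²] = 374/7
Var(X) = E[X²] - (E[X])² = 374/7 - 2116/49 = 502/49

Var(X) = 502/49 ≈ 10.2449


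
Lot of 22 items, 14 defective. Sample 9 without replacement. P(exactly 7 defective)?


Hypergeometric: C(14,7)×C(8,2)/C(22,9)
= 3432×28/497420 = 312/1615

P(X=7) = 312/1615 ≈ 19.32%


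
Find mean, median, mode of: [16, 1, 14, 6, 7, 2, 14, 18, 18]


Sorted: [1, 2, 6, 7, 14, 14, 16, 18, 18]
Mean = 96/9 = 32/3
Median = 14
Freq: {16: 1, 1: 1, 14: 2, 6: 1, 7: 1, 2: 1, 18: 2}
Mode: [14, 18]

Mean=32/3, Median=14, Mode=[14, 18]


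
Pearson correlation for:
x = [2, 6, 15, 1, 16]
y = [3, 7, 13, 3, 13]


n=5, Σx=40, Σy=39, Σxy=454, Σx²=522, Σy²=405
r = (5×454 - 40×39)/√((5×522 - 40²)(5×405 - 39²))
= 710/√(1010×504) = 710/√509040 ≈ 710/713.4704 ≈ 0.9951

r ≈ 0.9951


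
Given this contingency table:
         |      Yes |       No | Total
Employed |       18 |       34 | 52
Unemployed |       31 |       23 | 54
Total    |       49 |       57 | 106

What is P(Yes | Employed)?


P(Yes | Employed) = 18/(18+34) = 18/52 = 9/26

P(Yes|Employed) = 9/26 ≈ 34.62%


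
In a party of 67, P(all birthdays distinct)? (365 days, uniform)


P(all different) = Π(365-i)/365 for i=0..66
= (365/365)×(364/365)×...×(299/365)
= 0.001560

P ≈ 0.0016 ≈ 0.16%


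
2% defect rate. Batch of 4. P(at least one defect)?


P(all good) = (49/50)^4 = 5764801/6250000
P(≥1 defect) = 485199/6250000

P = 485199/6250000 ≈ 7.76%


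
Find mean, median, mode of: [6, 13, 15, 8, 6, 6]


Sorted: [6, 6, 6, 8, 13, 15]
Mean = 54/6 = 9
Median = 7
Freq: {6: 3, 13: 1, 15: 1, 8: 1}
Mode: [6]

Mean=9, Median=7, Mode=6


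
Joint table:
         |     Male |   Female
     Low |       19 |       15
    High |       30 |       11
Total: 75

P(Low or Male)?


P(Low∨Male) = P(Low) + P(Male) - P(Low∧Male)
= (34 + 49 - 19)/75 = 64/75

P = 64/75 ≈ 85.33%


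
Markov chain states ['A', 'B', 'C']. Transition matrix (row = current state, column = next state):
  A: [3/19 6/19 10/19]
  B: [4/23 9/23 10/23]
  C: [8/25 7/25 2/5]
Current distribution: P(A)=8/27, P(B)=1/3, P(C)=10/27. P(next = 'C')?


P(next=C) = Σᵢ P(now=i)×P(i→C)
= 8/27×10/19 + 1/3×10/23 + 10/27×2/5
= 80/513 + 10/69 + 4/27 = 1766/3933

P = 1766/3933 ≈ 0.4490


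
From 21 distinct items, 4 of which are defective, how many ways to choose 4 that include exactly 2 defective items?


Choose 2 of the 4 defective items and 2 of the other 17 items:
C(4,2)×C(17,2) = 6×136 = 816

816


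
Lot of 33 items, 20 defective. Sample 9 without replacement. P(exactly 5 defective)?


Hypergeometric: C(20,5)×C(13,4)/C(33,9)
= 15504×715/38567100 = 1292/4495

P(X=5) = 1292/4495 ≈ 28.74%


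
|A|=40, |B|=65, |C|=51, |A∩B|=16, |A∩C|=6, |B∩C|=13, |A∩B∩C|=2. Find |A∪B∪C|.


|A∪B∪C| = 40+65+51-16-6-13+2 = 123

|A∪B∪C| = 123


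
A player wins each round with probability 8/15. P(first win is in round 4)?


Geometric: P(X=4) = (1-p)^(k-1)×p = (7/15)^3×8/15 = 2744/50625

P(X=4) = 2744/50625 ≈ 5.42%


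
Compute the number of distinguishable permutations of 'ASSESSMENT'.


Letters: 10, freq: {'A': 1, 'S': 4, 'E': 2, 'M': 1, 'N': 1, 'T': 1}
10!/(1!×4!×2!×1!×1!×1!) = 3628800/48 = 75600

75600


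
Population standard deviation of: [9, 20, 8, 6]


Mean = 43/4
  (9-43/4)²=49/16
  (20-43/4)²=1369/16
  (8-43/4)²=121/16
  (6-43/4)²=361/16
Σ(x-μ)² = 475/4
σ² = (475/4)/4 = 475/16

σ = √(475/16) ≈ 5.4486


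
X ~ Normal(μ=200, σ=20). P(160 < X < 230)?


z₁=(160-200)/20=-2.0, z₂=(230-200)/20=1.5
P = Φ(1.5) - Φ(-2.0) = 0.933193 - 0.022750 = 0.910443 ≈ 0.9104

P(160 < X < 230) ≈ 0.9104


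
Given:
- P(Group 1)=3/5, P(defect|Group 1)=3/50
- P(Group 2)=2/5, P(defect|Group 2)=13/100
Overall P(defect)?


P(B) = Σ P(B|Aᵢ)×P(Aᵢ)
  3/50×3/5 = 9/250
  13/100×2/5 = 13/250
Sum = 11/125

P(defect) = 11/125 ≈ 8.80%


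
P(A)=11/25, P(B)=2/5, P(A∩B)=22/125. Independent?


P(A)×P(B) = 22/125
P(A∩B) = 22/125
Equal ✓ → Independent

Yes, independent


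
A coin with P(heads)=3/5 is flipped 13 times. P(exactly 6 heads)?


Binomial: P(X=6) = C(13,6)×p^6×(1-p)^7
= 1716 × 729/15625 × 128/78125 = 160123392/1220703125

P(X=6) = 160123392/1220703125 ≈ 13.12%


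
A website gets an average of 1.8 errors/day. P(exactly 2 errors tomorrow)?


Poisson(λ=1.8): P(X=2) = e^(-λ)×λ^k/k!
= e^(-1.8) × 1.8^2 / 2!
≈ 0.1652988882 × 3.24 / 2 ≈ 0.267784

P(X=2) ≈ 0.267784 ≈ 26.78%


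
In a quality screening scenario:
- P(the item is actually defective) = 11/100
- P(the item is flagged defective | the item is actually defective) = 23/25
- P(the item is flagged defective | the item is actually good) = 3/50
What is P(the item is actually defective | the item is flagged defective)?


Using Bayes' theorem:
P(A|B) = P(B|A)·P(A) / P(B)

P(the item is flagged defective) = 23/25 × 11/100 + 3/50 × 89/100
= 253/2500 + 267/5000 = 773/5000

P(the item is actually defective|the item is flagged defective) = (253/2500) / (773/5000) = 506/773

P(the item is actually defective|the item is flagged defective) = 506/773 ≈ 65.46%


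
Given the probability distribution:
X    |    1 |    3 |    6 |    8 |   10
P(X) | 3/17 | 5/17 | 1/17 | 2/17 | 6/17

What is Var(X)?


E[X] = 100/17
E[X²] = 812/17
Var(X) = E[X²] - (E[X])² = 812/17 - 10000/289 = 3804/289

Var(X) = 3804/289 ≈ 13.1626


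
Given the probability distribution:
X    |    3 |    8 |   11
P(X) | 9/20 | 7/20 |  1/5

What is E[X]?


E[X] = Σ x·P(X=x)
= (3)×(9/20) + (8)×(7/20) + (11)×(1/5)
= 127/20

E[X] = 127/20


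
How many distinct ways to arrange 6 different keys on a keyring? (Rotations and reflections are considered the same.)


Free circular arrangements: rotations and reflections both identified.
(n-1)!/2 = 5!/2 = 120/2 = 60

60


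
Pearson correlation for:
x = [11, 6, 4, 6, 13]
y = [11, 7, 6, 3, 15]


n=5, Σx=40, Σy=42, Σxy=400, Σx²=378, Σy²=440
r = (5×400 - 40×42)/√((5×378 - 40²)(5×440 - 42²))
= 320/√(290×436) = 320/√126440 ≈ 320/355.5840 ≈ 0.8999

r ≈ 0.8999


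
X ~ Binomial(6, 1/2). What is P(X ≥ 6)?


P(X ≥ 6) = Σ P(X=i) for i=6..6
P(X=6) = 1/64
Sum = 1/64

P(X ≥ 6) = 1/64 ≈ 1.56%


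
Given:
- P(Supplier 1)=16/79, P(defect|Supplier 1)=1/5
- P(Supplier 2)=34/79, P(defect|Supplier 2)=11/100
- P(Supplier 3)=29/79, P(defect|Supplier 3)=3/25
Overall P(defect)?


P(B) = Σ P(B|Aᵢ)×P(Aᵢ)
  1/5×16/79 = 16/395
  11/100×34/79 = 187/3950
  3/25×29/79 = 87/1975
Sum = 521/3950

P(defect) = 521/3950 ≈ 13.19%


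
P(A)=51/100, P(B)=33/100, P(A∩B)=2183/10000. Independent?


P(A)×P(B) = 1683/10000
P(A∩B) = 2183/10000
Not equal → NOT independent

No, not independent


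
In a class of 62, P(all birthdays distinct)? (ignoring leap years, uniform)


P(all different) = Π(365-i)/365 for i=0..61
= (365/365)×(364/365)×...×(304/365)
= 0.004090

P ≈ 0.0041 ≈ 0.41%


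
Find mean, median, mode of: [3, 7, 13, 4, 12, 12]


Sorted: [3, 4, 7, 12, 12, 13]
Mean = 51/6 = 17/2
Median = 19/2
Freq: {3: 1, 7: 1, 13: 1, 4: 1, 12: 2}
Mode: [12]

Mean=17/2, Median=19/2, Mode=12


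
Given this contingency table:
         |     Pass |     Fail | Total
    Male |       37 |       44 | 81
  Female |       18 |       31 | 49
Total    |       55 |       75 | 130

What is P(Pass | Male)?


P(Pass | Male) = 37/(37+44) = 37/81

P(Pass|Male) = 37/81 ≈ 45.68%


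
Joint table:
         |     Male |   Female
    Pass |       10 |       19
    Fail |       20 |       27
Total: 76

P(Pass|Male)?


P(Pass|Male) = 10/(10+20) = 10/30 = 1/3

P = 1/3 ≈ 33.33%


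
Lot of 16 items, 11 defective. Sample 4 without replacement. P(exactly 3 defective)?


Hypergeometric: C(11,3)×C(5,1)/C(16,4)
= 165×5/1820 = 165/364

P(X=3) = 165/364 ≈ 45.33%


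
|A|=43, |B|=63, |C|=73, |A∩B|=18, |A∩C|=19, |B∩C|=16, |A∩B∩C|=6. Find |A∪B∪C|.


|A∪B∪C| = 43+63+73-18-19-16+6 = 132

|A∪B∪C| = 132


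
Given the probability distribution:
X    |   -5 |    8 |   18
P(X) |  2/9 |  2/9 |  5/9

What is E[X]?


E[X] = Σ x·P(X=x)
= (-5)×(2/9) + (8)×(2/9) + (18)×(5/9)
= 32/3

E[X] = 32/3


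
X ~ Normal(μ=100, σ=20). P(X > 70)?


z = (70-100)/20 = -1.5
P(X > 70) = 1 - P(Z ≤ -1.5) = 1 - 0.0668 = 0.9332

P(X > 70) ≈ 0.9332


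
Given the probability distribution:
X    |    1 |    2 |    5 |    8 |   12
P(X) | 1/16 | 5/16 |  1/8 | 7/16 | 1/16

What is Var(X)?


E[X] = 89/16
E[X²] = 663/16
Var(X) = E[X²] - (E[X])² = 663/16 - 7921/256 = 2687/256

Var(X) = 2687/256 ≈ 10.4961


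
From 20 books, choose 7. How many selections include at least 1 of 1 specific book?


Complement: C(20,7) - C(19,7) = 77520 - 50388 = 27132

27132


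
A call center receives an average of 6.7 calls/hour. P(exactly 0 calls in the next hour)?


Poisson(λ=6.7): P(X=0) = e^(-λ)×λ^k/k!
= e^(-6.7) × 6.7^0 / 0!
≈ 0.001230911903 × 1 / 1 ≈ 0.001231

P(X=0) ≈ 0.001231 ≈ 0.12%


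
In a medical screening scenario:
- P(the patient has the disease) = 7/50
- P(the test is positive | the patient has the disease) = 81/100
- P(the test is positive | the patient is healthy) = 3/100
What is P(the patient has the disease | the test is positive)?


Using Bayes' theorem:
P(A|B) = P(B|A)·P(A) / P(B)

P(the test is positive) = 81/100 × 7/50 + 3/100 × 43/50
= 567/5000 + 129/5000 = 87/625

P(the patient has the disease|the test is positive) = (567/5000) / (87/625) = 189/232

P(the patient has the disease|the test is positive) = 189/232 ≈ 81.47%


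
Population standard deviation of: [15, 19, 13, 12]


Mean = 59/4
  (15-59/4)²=1/16
  (19-59/4)²=289/16
  (13-59/4)²=49/16
  (12-59/4)²=121/16
Σ(x-μ)² = 115/4
σ² = (115/4)/4 = 115/16

σ = √(115/16) ≈ 2.6810


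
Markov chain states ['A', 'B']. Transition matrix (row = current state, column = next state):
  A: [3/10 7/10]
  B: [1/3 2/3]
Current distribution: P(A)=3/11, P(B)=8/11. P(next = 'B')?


P(next=B) = Σᵢ P(now=i)×P(i→B)
= 3/11×7/10 + 8/11×2/3
= 21/110 + 16/33 = 223/330

P = 223/330 ≈ 0.6758


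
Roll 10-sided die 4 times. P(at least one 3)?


P(no 3)^4 = (9/10)^4 = 6561/10000
P(≥1) = 1 - 6561/10000 = 3439/10000

P = 3439/10000 ≈ 34.39%


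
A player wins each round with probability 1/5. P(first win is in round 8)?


Geometric: P(X=8) = (1-p)^(k-1)×p = (4/5)^7×1/5 = 16384/390625

P(X=8) = 16384/390625 ≈ 4.19%


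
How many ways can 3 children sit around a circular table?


Circular arrangements of 3 distinct objects: fix one position to break rotational symmetry.
(n-1)! = 2! = 2

2


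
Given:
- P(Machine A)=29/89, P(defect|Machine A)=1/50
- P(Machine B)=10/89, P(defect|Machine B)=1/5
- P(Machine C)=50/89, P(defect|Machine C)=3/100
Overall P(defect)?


P(B) = Σ P(B|Aᵢ)×P(Aᵢ)
  1/50×29/89 = 29/4450
  1/5×10/89 = 2/89
  3/100×50/89 = 3/178
Sum = 102/2225

P(defect) = 102/2225 ≈ 4.58%


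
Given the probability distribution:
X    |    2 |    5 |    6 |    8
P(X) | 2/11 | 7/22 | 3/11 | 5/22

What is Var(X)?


E[X] = 119/22
E[X²] = 727/22
Var(X) = E[X²] - (E[X])² = 727/22 - 14161/484 = 1833/484

Var(X) = 1833/484 ≈ 3.7872


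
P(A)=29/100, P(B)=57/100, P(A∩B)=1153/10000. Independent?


P(A)×P(B) = 1653/10000
P(A∩B) = 1153/10000
Not equal → NOT independent

No, not independent


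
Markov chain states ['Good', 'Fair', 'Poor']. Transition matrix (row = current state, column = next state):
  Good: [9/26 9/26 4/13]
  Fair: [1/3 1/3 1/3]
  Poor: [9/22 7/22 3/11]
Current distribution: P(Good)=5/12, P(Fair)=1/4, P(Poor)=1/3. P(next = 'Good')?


P(next=Good) = Σᵢ P(now=i)×P(i→Good)
= 5/12×9/26 + 1/4×1/3 + 1/3×9/22
= 15/104 + 1/12 + 3/22 = 1249/3432

P = 1249/3432 ≈ 0.3639


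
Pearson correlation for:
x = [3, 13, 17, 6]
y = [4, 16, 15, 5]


n=4, Σx=39, Σy=40, Σxy=505, Σx²=503, Σy²=522
r = (4×505 - 39×40)/√((4×503 - 39²)(4×522 - 40²))
= 460/√(491×488) = 460/√239608 ≈ 460/489.4977 ≈ 0.9397

r ≈ 0.9397


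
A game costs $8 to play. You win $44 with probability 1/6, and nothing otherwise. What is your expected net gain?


E[gain] = (44-8)×1/6 + (-8)×5/6
= 6 - 20/3 = -2/3

Expected net gain = $-2/3 ≈ $-0.67


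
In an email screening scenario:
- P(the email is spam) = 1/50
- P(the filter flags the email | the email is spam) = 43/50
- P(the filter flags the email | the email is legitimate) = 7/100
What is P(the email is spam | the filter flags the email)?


Using Bayes' theorem:
P(A|B) = P(B|A)·P(A) / P(B)

P(the filter flags the email) = 43/50 × 1/50 + 7/100 × 49/50
= 43/2500 + 343/5000 = 429/5000

P(the email is spam|the filter flags the email) = (43/2500) / (429/5000) = 86/429

P(the email is spam|the filter flags the email) = 86/429 ≈ 20.05%


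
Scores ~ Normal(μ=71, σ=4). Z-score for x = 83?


z = (x - μ)/σ = (83 - 71)/4 = 3.0

z = 3.0


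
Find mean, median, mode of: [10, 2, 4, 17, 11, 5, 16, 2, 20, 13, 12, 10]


Sorted: [2, 2, 4, 5, 10, 10, 11, 12, 13, 16, 17, 20]
Mean = 122/12 = 61/6
Median = 21/2
Freq: {10: 2, 2: 2, 4: 1, 17: 1, 11: 1, 5: 1, 16: 1, 20: 1, 13: 1, 12: 1}
Mode: [2, 10]

Mean=61/6, Median=21/2, Mode=[2, 10]


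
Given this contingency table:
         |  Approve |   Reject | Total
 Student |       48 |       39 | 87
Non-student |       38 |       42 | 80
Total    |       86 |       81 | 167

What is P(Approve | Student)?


P(Approve | Student) = 48/(48+39) = 48/87 = 16/29

P(Approve|Student) = 16/29 ≈ 55.17%


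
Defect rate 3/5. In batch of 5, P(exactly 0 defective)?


Binomial: P(X=0) = C(5,0)×p^0×(1-p)^5
= 1 × 1 × 32/3125 = 32/3125

P(X=0) = 32/3125 ≈ 1.02%


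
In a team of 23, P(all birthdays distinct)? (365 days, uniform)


P(all different) = Π(365-i)/365 for i=0..22
= (365/365)×(364/365)×...×(343/365)
= 0.492703

P ≈ 0.4927 ≈ 49.27%


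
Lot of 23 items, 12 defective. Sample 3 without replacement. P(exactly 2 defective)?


Hypergeometric: C(12,2)×C(11,1)/C(23,3)
= 66×11/1771 = 66/161

P(X=2) = 66/161 ≈ 40.99%


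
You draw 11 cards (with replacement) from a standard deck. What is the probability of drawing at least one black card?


P(not a black card) = 26/52 = 1/2
P(none in 11 draws) = (1/2)^11 = 1/2048
P(≥1 black card) = 1 - 1/2048 = 2047/2048

P = 2047/2048 ≈ 99.95%


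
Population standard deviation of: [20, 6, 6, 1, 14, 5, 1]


Mean = 53/7
  (20-53/7)²=7569/49
  (6-53/7)²=121/49
  (6-53/7)²=121/49
  (1-53/7)²=2116/49
  (14-53/7)²=2025/49
  (5-53/7)²=324/49
  (1-53/7)²=2116/49
Σ(x-μ)² = 2056/7
σ² = (2056/7)/7 = 2056/49

σ = √(2056/49) ≈ 6.4776


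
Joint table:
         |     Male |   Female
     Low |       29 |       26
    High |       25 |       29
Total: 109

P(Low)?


P(Low) = (29+26)/109 = 55/109

P(Low) = 55/109 ≈ 50.46%


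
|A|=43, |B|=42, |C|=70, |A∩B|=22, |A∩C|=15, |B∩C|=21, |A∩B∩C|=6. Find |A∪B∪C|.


|A∪B∪C| = 43+42+70-22-15-21+6 = 103

|A∪B∪C| = 103


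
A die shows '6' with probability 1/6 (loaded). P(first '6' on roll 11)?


Geometric: P(X=11) = (1-p)^(k-1)×p = (5/6)^10×1/6 = 9765625/362797056

P(X=11) = 9765625/362797056 ≈ 2.69%


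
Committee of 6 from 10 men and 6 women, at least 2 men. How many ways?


Count by #men:
  2M,4W: C(10,2)×C(6,4)=675
  3M,3W: C(10,3)×C(6,3)=2400
  4M,2W: C(10,4)×C(6,2)=3150
  5M,1W: C(10,5)×C(6,1)=1512
  6M,0W: C(10,6)×C(6,0)=210
Total = 7947

7947


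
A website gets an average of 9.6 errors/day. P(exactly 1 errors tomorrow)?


Poisson(λ=9.6): P(X=1) = e^(-λ)×λ^k/k!
= e^(-9.6) × 9.6^1 / 1!
≈ 6.772873649e-05 × 9.6 / 1 ≈ 0.000650

P(X=1) ≈ 0.000650 ≈ 0.07%


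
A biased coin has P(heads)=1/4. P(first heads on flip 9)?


Geometric: P(X=9) = (1-p)^(k-1)×p = (3/4)^8×1/4 = 6561/262144

P(X=9) = 6561/262144 ≈ 2.50%


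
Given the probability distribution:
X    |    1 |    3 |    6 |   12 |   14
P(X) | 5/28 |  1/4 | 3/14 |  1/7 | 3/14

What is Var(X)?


E[X] = 97/14
E[X²] = 509/7
Var(X) = E[X²] - (E[X])² = 509/7 - 9409/196 = 4843/196

Var(X) = 4843/196 ≈ 24.7092


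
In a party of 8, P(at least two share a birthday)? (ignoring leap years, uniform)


P(all different) = Π(365-i)/365 for i=0..7
= 0.925665
P(match) = 1 - 0.925665 = 0.074335

P ≈ 0.0743 ≈ 7.43%


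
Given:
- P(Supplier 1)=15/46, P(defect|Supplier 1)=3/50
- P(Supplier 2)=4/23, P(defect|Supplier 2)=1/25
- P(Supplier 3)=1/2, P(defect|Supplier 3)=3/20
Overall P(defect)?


P(B) = Σ P(B|Aᵢ)×P(Aᵢ)
  3/50×15/46 = 9/460
  1/25×4/23 = 4/575
  3/20×1/2 = 3/40
Sum = 467/4600

P(defect) = 467/4600 ≈ 10.15%


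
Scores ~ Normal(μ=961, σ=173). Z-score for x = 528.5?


z = (x - μ)/σ = (528.5 - 961)/173 = -2.5

z = -2.5


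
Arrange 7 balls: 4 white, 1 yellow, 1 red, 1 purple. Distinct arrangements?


7!/(4!×1!×1!×1!) = 210

210


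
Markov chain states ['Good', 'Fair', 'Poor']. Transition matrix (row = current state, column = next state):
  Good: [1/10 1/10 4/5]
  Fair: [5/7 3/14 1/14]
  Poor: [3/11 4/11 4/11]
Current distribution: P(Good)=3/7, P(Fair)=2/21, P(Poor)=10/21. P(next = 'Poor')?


P(next=Poor) = Σᵢ P(now=i)×P(i→Poor)
= 3/7×4/5 + 2/21×1/14 + 10/21×4/11
= 12/35 + 1/147 + 40/231 = 1409/2695

P = 1409/2695 ≈ 0.5228


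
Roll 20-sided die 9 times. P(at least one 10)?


P(no 10)^9 = (19/20)^9 = 322687697779/512000000000
P(≥1) = 1 - 322687697779/512000000000 = 189312302221/512000000000

P = 189312302221/512000000000 ≈ 36.98%


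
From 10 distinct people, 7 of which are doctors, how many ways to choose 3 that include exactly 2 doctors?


Choose 2 of the 7 doctors and 1 of the other 3 people:
C(7,2)×C(3,1) = 21×3 = 63

63


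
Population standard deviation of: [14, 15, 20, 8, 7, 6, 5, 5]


Mean = 80/8 = 10
  (14-10)²=16
  (15-10)²=25
  (20-10)²=100
  (8-10)²=4
  (7-10)²=9
  (6-10)²=16
  (5-10)²=25
  (5-10)²=25
Σ(x-μ)² = 220
σ² = 220/8 = 55/2

σ = √(55/2) ≈ 5.2440


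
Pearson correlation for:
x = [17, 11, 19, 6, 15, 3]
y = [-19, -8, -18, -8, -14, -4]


n=6, Σx=71, Σy=-71, Σxy=-1023, Σx²=1041, Σy²=1025
r = (6×(-1023) - 71×(-71))/√((6×1041 - 71²)(6×1025 - (-71)²))
= -1097/√(1205×1109) = -1097/√1336345 ≈ -1097/1156.0039 ≈ -0.9490

r ≈ -0.9490


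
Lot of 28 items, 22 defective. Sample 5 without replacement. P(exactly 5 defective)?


Hypergeometric: C(22,5)×C(6,0)/C(28,5)
= 26334×1/98280 = 209/780

P(X=5) = 209/780 ≈ 26.79%


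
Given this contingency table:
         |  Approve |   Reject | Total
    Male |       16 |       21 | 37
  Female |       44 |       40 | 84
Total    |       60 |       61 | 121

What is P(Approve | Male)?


P(Approve | Male) = 16/(16+21) = 16/37

P(Approve|Male) = 16/37 ≈ 43.24%


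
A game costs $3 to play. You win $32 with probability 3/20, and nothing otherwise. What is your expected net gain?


E[gain] = (32-3)×3/20 + (-3)×17/20
= 87/20 - 51/20 = 9/5

Expected net gain = $9/5 ≈ $1.80


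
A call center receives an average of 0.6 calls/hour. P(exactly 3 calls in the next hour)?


Poisson(λ=0.6): P(X=3) = e^(-λ)×λ^k/k!
= e^(-0.6) × 0.6^3 / 3!
≈ 0.5488116361 × 0.216 / 6 ≈ 0.019757

P(X=3) ≈ 0.019757 ≈ 1.98%


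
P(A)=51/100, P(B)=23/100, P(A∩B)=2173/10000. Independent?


P(A)×P(B) = 1173/10000
P(A∩B) = 2173/10000
Not equal → NOT independent

No, not independent


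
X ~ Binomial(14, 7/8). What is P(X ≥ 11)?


P(X ≥ 11) = Σ P(X=i) for i=11..14
P(X=11) = 179936733613/1099511627776
P(X=12) = 1259557135291/4398046511104
P(X=13) = 678223072849/2199023255552
P(X=14) = 678223072849/4398046511104
Sum = 2006986644145/2199023255552

P(X ≥ 11) = 2006986644145/2199023255552 ≈ 91.27%


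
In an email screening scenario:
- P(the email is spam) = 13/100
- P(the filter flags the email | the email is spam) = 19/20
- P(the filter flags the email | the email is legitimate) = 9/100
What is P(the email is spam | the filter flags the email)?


Using Bayes' theorem:
P(A|B) = P(B|A)·P(A) / P(B)

P(the filter flags the email) = 19/20 × 13/100 + 9/100 × 87/100
= 247/2000 + 783/10000 = 1009/5000

P(the email is spam|the filter flags the email) = (247/2000) / (1009/5000) = 1235/2018

P(the email is spam|the filter flags the email) = 1235/2018 ≈ 61.20%


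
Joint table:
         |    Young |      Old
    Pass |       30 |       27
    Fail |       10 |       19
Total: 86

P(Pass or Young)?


P(Pass∨Young) = P(Pass) + P(Young) - P(Pass∧Young)
= (57 + 40 - 30)/86 = 67/86

P = 67/86 ≈ 77.91%


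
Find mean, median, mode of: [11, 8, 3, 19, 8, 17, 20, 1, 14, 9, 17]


Sorted: [1, 3, 8, 8, 9, 11, 14, 17, 17, 19, 20]
Mean = 127/11
Median = 11
Freq: {11: 1, 8: 2, 3: 1, 19: 1, 17: 2, 20: 1, 1: 1, 14: 1, 9: 1}
Mode: [8, 17]

Mean=127/11, Median=11, Mode=[8, 17]


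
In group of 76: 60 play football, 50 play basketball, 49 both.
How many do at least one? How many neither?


|A∪B| = 60+50-49 = 61
Neither = 76-61 = 15

At least one: 61; Neither: 15


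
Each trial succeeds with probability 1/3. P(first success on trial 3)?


Geometric: P(X=3) = (1-p)^(k-1)×p = (2/3)^2×1/3 = 4/27

P(X=3) = 4/27 ≈ 14.81%


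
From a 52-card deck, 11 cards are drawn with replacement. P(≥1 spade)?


P(not a spade) = 39/52 = 3/4
P(none in 11 draws) = (3/4)^11 = 177147/4194304
P(≥1 spade) = 1 - 177147/4194304 = 4017157/4194304

P = 4017157/4194304 ≈ 95.78%


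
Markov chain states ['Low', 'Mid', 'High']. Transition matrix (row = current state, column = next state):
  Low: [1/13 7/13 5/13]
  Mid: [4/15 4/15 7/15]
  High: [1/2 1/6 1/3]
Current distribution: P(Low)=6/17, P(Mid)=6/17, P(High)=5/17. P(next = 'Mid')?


P(next=Mid) = Σᵢ P(now=i)×P(i→Mid)
= 6/17×7/13 + 6/17×4/15 + 5/17×1/6
= 42/221 + 8/85 + 5/102 = 2209/6630

P = 2209/6630 ≈ 0.3332


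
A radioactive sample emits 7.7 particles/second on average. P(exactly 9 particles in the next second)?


Poisson(λ=7.7): P(X=9) = e^(-λ)×λ^k/k!
= e^(-7.7) × 7.7^9 / 9!
≈ 0.0004528271829 × 95151694.4492 / 362880 ≈ 0.118737

P(X=9) ≈ 0.118737 ≈ 11.87%


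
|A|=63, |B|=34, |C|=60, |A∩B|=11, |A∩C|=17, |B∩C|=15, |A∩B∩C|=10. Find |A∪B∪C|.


|A∪B∪C| = 63+34+60-11-17-15+10 = 124

|A∪B∪C| = 124


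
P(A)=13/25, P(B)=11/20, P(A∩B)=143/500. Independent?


P(A)×P(B) = 143/500
P(A∩B) = 143/500
Equal ✓ → Independent

Yes, independent


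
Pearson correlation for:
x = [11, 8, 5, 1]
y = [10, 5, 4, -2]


n=4, Σx=25, Σy=17, Σxy=168, Σx²=211, Σy²=145
r = (4×168 - 25×17)/√((4×211 - 25²)(4×145 - 17²))
= 247/√(219×291) = 247/√63729 ≈ 247/252.4460 ≈ 0.9784

r ≈ 0.9784


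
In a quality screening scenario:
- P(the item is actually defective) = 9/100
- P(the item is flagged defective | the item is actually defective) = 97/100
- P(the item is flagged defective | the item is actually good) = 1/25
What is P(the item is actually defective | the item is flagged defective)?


Using Bayes' theorem:
P(A|B) = P(B|A)·P(A) / P(B)

P(the item is flagged defective) = 97/100 × 9/100 + 1/25 × 91/100
= 873/10000 + 91/2500 = 1237/10000

P(the item is actually defective|the item is flagged defective) = (873/10000) / (1237/10000) = 873/1237

P(the item is actually defective|the item is flagged defective) = 873/1237 ≈ 70.57%


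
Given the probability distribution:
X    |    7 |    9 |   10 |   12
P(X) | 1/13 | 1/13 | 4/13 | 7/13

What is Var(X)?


E[X] = 140/13
E[X²] = 1538/13
Var(X) = E[X²] - (E[X])² = 1538/13 - 19600/169 = 394/169

Var(X) = 394/169 ≈ 2.3314


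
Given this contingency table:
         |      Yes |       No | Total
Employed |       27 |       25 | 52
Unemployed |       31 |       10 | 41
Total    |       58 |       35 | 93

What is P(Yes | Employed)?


P(Yes | Employed) = 27/(27+25) = 27/52

P(Yes|Employed) = 27/52 ≈ 51.92%


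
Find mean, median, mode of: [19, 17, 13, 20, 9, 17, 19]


Sorted: [9, 13, 17, 17, 19, 19, 20]
Mean = 114/7
Median = 17
Freq: {19: 2, 17: 2, 13: 1, 20: 1, 9: 1}
Mode: [17, 19]

Mean=114/7, Median=17, Mode=[17, 19]


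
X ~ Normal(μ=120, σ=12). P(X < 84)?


z = (84-120)/12 = -3.0
P(Z < -3.0) = 0.0013

P(X < 84) ≈ 0.0013


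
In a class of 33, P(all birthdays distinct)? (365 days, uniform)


P(all different) = Π(365-i)/365 for i=0..32
= (365/365)×(364/365)×...×(333/365)
= 0.225028

P ≈ 0.2250 ≈ 22.50%


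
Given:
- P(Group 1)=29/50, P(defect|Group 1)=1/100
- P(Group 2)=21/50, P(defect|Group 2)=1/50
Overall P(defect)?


P(B) = Σ P(B|Aᵢ)×P(Aᵢ)
  1/100×29/50 = 29/5000
  1/50×21/50 = 21/2500
Sum = 71/5000

P(defect) = 71/5000 ≈ 1.42%


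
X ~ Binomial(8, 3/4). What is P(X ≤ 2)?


P(X ≤ 2) = Σ P(X=i) for i=0..2
P(X=0) = 1/65536
P(X=1) = 3/8192
P(X=2) = 63/16384
Sum = 277/65536

P(X ≤ 2) = 277/65536 ≈ 0.42%


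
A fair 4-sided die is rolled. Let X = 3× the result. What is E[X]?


E[die] = (1+4)/2 = 5/2
E[X] = 3 × 5/2 = 15/2

E[X] = 15/2


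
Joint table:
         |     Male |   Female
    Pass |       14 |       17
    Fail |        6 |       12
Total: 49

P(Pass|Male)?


P(Pass|Male) = 14/(14+6) = 14/20 = 7/10

P = 7/10 ≈ 70.00%


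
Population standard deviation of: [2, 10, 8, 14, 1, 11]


Mean = 46/6 = 23/3
  (2-23/3)²=289/9
  (10-23/3)²=49/9
  (8-23/3)²=1/9
  (14-23/3)²=361/9
  (1-23/3)²=400/9
  (11-23/3)²=100/9
Σ(x-μ)² = 400/3
σ² = (400/3)/6 = 200/9

σ = √(200/9) ≈ 4.7140


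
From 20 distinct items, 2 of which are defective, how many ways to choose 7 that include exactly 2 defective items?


Choose 2 of the 2 defective items and 5 of the other 18 items:
C(2,2)×C(18,5) = 1×8568 = 8568

8568


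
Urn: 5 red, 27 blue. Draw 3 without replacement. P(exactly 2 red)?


Hypergeometric: C(5,2)×C(27,1)/C(32,3)
= 10×27/4960 = 27/496

P(X=2) = 27/496 ≈ 5.44%


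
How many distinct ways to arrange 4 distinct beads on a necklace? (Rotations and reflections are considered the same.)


Free circular arrangements: rotations and reflections both identified.
(n-1)!/2 = 3!/2 = 6/2 = 3

3


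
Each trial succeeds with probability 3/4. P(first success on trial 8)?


Geometric: P(X=8) = (1-p)^(k-1)×p = (1/4)^7×3/4 = 3/65536

P(X=8) = 3/65536 ≈ 0.00%


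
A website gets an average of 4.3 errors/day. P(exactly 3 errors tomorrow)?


Poisson(λ=4.3): P(X=3) = e^(-λ)×λ^k/k!
= e^(-4.3) × 4.3^3 / 3!
≈ 0.01356855901 × 79.507 / 6 ≈ 0.179799

P(X=3) ≈ 0.179799 ≈ 17.98%


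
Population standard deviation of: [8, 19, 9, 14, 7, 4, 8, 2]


Mean = 71/8
  (8-71/8)²=49/64
  (19-71/8)²=6561/64
  (9-71/8)²=1/64
  (14-71/8)²=1681/64
  (7-71/8)²=225/64
  (4-71/8)²=1521/64
  (8-71/8)²=49/64
  (2-71/8)²=3025/64
Σ(x-μ)² = 1639/8
σ² = (1639/8)/8 = 1639/64

σ = √(1639/64) ≈ 5.0606


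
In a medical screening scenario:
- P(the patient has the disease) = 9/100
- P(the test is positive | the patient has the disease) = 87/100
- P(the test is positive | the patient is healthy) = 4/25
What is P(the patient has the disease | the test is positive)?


Using Bayes' theorem:
P(A|B) = P(B|A)·P(A) / P(B)

P(the test is positive) = 87/100 × 9/100 + 4/25 × 91/100
= 783/10000 + 91/625 = 2239/10000

P(the patient has the disease|the test is positive) = (783/10000) / (2239/10000) = 783/2239

P(the patient has the disease|the test is positive) = 783/2239 ≈ 34.97%


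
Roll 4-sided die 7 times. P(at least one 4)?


P(no 4)^7 = (3/4)^7 = 2187/16384
P(≥1) = 1 - 2187/16384 = 14197/16384

P = 14197/16384 ≈ 86.65%


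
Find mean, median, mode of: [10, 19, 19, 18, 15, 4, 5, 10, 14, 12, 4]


Sorted: [4, 4, 5, 10, 10, 12, 14, 15, 18, 19, 19]
Mean = 130/11
Median = 12
Freq: {10: 2, 19: 2, 18: 1, 15: 1, 4: 2, 5: 1, 14: 1, 12: 1}
Mode: [4, 10, 19]

Mean=130/11, Median=12, Mode=[4, 10, 19]


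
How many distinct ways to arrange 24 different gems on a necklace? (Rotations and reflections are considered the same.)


Free circular arrangements: rotations and reflections both identified.
(n-1)!/2 = 23!/2 = 25852016738884976640000/2 = 12926008369442488320000

12926008369442488320000


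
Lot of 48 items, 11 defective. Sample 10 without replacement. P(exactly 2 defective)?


Hypergeometric: C(11,2)×C(37,8)/C(48,10)
= 55×38608020/6540715896 = 16086675/49550878

P(X=2) = 16086675/49550878 ≈ 32.46%


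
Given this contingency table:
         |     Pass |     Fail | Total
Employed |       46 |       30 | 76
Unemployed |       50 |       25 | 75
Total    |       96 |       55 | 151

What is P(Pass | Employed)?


P(Pass | Employed) = 46/(46+30) = 46/76 = 23/38

P(Pass|Employed) = 23/38 ≈ 60.53%


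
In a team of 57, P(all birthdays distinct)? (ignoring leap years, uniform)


P(all different) = Π(365-i)/365 for i=0..56
= (365/365)×(364/365)×...×(309/365)
= 0.009878

P ≈ 0.0099 ≈ 0.99%


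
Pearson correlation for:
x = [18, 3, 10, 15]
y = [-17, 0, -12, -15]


n=4, Σx=46, Σy=-44, Σxy=-651, Σx²=658, Σy²=658
r = (4×(-651) - 46×(-44))/√((4×658 - 46²)(4×658 - (-44)²))
= -580/√(516×696) = -580/√359136 ≈ -580/599.2796 ≈ -0.9678

r ≈ -0.9678


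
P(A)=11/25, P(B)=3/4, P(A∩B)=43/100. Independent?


P(A)×P(B) = 33/100
P(A∩B) = 43/100
Not equal → NOT independent

No, not independent


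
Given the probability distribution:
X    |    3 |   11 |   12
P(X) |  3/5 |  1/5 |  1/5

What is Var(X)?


E[X] = 32/5
E[X²] = 292/5
Var(X) = E[X²] - (E[X])² = 292/5 - 1024/25 = 436/25

Var(X) = 436/25 ≈ 17.4400


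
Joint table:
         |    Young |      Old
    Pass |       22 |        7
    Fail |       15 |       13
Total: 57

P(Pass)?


P(Pass) = (22+7)/57 = 29/57

P(Pass) = 29/57 ≈ 50.88%


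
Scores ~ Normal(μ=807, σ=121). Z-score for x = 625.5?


z = (x - μ)/σ = (625.5 - 807)/121 = -1.5

z = -1.5


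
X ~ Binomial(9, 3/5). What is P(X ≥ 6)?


P(X ≥ 6) = Σ P(X=i) for i=6..9
P(X=6) = 489888/1953125
P(X=7) = 314928/1953125
P(X=8) = 118098/1953125
P(X=9) = 19683/1953125
Sum = 942597/1953125

P(X ≥ 6) = 942597/1953125 ≈ 48.26%


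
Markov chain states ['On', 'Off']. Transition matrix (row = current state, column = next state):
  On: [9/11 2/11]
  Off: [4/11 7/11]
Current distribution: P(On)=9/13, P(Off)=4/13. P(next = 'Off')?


P(next=Off) = Σᵢ P(now=i)×P(i→Off)
= 9/13×2/11 + 4/13×7/11
= 18/143 + 28/143 = 46/143

P = 46/143 ≈ 0.3217


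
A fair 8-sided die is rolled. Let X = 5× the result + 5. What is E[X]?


E[die] = (1+8)/2 = 9/2
E[X] = 5×9/2 + 5 = 55/2

E[X] = 55/2


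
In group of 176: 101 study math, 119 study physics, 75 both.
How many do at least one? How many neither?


|A∪B| = 101+119-75 = 145
Neither = 176-145 = 31

At least one: 145; Neither: 31


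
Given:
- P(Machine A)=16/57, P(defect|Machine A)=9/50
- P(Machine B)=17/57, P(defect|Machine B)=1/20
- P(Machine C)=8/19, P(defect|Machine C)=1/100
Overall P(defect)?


P(B) = Σ P(B|Aᵢ)×P(Aᵢ)
  9/50×16/57 = 24/475
  1/20×17/57 = 17/1140
  1/100×8/19 = 2/475
Sum = 397/5700

P(defect) = 397/5700 ≈ 6.96%


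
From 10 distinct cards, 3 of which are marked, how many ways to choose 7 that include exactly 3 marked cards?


Choose 3 of the 3 marked cards and 4 of the other 7 cards:
C(3,3)×C(7,4) = 1×35 = 35

35


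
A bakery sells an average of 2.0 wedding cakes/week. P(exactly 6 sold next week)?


Poisson(λ=2.0): P(X=6) = e^(-λ)×λ^k/k!
= e^(-2.0) × 2.0^6 / 6!
≈ 0.1353352832 × 64 / 720 ≈ 0.012030

P(X=6) ≈ 0.012030 ≈ 1.20%


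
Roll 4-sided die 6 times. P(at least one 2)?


P(no 2)^6 = (3/4)^6 = 729/4096
P(≥1) = 1 - 729/4096 = 3367/4096

P = 3367/4096 ≈ 82.20%


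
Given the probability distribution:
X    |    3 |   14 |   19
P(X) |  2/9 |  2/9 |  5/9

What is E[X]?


E[X] = Σ x·P(X=x)
= (3)×(2/9) + (14)×(2/9) + (19)×(5/9)
= 43/3

E[X] = 43/3


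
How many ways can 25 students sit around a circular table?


Circular arrangements of 25 distinct objects: fix one position to break rotational symmetry.
(n-1)! = 24! = 620448401733239439360000

620448401733239439360000


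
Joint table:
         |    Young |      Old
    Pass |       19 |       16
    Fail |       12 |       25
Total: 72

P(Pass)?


P(Pass) = (19+16)/72 = 35/72

P(Pass) = 35/72 ≈ 48.61%


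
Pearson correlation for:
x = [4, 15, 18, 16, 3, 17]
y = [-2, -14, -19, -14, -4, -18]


n=6, Σx=73, Σy=-71, Σxy=-1102, Σx²=1119, Σy²=1097
r = (6×(-1102) - 73×(-71))/√((6×1119 - 73²)(6×1097 - (-71)²))
= -1429/√(1385×1541) = -1429/√2134285 ≈ -1429/1460.9192 ≈ -0.9782

r ≈ -0.9782


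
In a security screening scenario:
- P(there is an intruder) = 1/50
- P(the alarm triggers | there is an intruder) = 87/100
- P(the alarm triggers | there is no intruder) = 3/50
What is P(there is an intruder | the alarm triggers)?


Using Bayes' theorem:
P(A|B) = P(B|A)·P(A) / P(B)

P(the alarm triggers) = 87/100 × 1/50 + 3/50 × 49/50
= 87/5000 + 147/2500 = 381/5000

P(there is an intruder|the alarm triggers) = (87/5000) / (381/5000) = 29/127

P(there is an intruder|the alarm triggers) = 29/127 ≈ 22.83%


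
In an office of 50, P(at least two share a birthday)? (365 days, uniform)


P(all different) = Π(365-i)/365 for i=0..49
= 0.029626
P(match) = 1 - 0.029626 = 0.970374

P ≈ 0.9704 ≈ 97.04%


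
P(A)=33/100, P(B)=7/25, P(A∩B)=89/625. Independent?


P(A)×P(B) = 231/2500
P(A∩B) = 89/625
Not equal → NOT independent

No, not independent


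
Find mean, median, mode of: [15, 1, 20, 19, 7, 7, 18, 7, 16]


Sorted: [1, 7, 7, 7, 15, 16, 18, 19, 20]
Mean = 110/9
Median = 15
Freq: {15: 1, 1: 1, 20: 1, 19: 1, 7: 3, 18: 1, 16: 1}
Mode: [7]

Mean=110/9, Median=15, Mode=7


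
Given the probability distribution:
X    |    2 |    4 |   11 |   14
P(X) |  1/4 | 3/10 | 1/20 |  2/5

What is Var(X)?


E[X] = 157/20
E[X²] = 361/4
Var(X) = E[X²] - (E[X])² = 361/4 - 24649/400 = 11451/400

Var(X) = 11451/400 ≈ 28.6275


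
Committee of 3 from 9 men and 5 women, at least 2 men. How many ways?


Count by #men:
  2M,1W: C(9,2)×C(5,1)=180
  3M,0W: C(9,3)×C(5,0)=84
Total = 264

264


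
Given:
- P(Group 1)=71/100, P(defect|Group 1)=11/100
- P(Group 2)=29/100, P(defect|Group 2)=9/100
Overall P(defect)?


P(B) = Σ P(B|Aᵢ)×P(Aᵢ)
  11/100×71/100 = 781/10000
  9/100×29/100 = 261/10000
Sum = 521/5000

P(defect) = 521/5000 ≈ 10.42%


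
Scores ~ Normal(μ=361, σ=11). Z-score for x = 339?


z = (x - μ)/σ = (339 - 361)/11 = -2.0

z = -2.0


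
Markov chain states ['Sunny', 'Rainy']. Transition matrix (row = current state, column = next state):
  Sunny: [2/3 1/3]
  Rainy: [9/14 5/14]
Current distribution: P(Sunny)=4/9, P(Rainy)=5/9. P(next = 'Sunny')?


P(next=Sunny) = Σᵢ P(now=i)×P(i→Sunny)
= 4/9×2/3 + 5/9×9/14
= 8/27 + 5/14 = 247/378

P = 247/378 ≈ 0.6534


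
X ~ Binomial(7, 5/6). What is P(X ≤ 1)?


P(X ≤ 1) = Σ P(X=i) for i=0..1
P(X=0) = 1/279936
P(X=1) = 35/279936
Sum = 1/7776

P(X ≤ 1) = 1/7776 ≈ 0.01%


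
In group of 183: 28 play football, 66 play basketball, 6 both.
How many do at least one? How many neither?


|A∪B| = 28+66-6 = 88
Neither = 183-88 = 95

At least one: 88; Neither: 95


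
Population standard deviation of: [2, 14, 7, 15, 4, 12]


Mean = 54/6 = 9
  (2-9)²=49
  (14-9)²=25
  (7-9)²=4
  (15-9)²=36
  (4-9)²=25
  (12-9)²=9
Σ(x-μ)² = 148
σ² = 148/6 = 74/3

σ = √(74/3) ≈ 4.9666


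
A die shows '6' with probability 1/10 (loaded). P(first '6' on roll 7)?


Geometric: P(X=7) = (1-p)^(k-1)×p = (9/10)^6×1/10 = 531441/10000000

P(X=7) = 531441/10000000 ≈ 5.31%


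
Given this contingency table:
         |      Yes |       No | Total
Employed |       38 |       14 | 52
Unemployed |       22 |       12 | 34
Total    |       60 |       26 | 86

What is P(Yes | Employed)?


P(Yes | Employed) = 38/(38+14) = 38/52 = 19/26

P(Yes|Employed) = 19/26 ≈ 73.08%


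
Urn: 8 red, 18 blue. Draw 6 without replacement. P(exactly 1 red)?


Hypergeometric: C(8,1)×C(18,5)/C(26,6)
= 8×8568/230230 = 4896/16445

P(X=1) = 4896/16445 ≈ 29.77%


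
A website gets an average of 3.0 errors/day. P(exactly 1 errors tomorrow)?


Poisson(λ=3.0): P(X=1) = e^(-λ)×λ^k/k!
= e^(-3.0) × 3.0^1 / 1!
≈ 0.04978706837 × 3 / 1 ≈ 0.149361

P(X=1) ≈ 0.149361 ≈ 14.94%


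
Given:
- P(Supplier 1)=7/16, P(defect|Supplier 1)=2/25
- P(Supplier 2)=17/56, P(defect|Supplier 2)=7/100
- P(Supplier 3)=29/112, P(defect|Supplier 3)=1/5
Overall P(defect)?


P(B) = Σ P(B|Aᵢ)×P(Aᵢ)
  2/25×7/16 = 7/200
  7/100×17/56 = 17/800
  1/5×29/112 = 29/560
Sum = 121/1120

P(defect) = 121/1120 ≈ 10.80%


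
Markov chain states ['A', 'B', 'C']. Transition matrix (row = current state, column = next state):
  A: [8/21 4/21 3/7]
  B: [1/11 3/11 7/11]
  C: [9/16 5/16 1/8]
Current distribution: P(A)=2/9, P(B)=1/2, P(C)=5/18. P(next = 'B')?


P(next=B) = Σᵢ P(now=i)×P(i→B)
= 2/9×4/21 + 1/2×3/11 + 5/18×5/16
= 8/189 + 3/22 + 25/288 = 17663/66528

P = 17663/66528 ≈ 0.2655


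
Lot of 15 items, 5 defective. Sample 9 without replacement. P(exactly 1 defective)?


Hypergeometric: C(5,1)×C(10,8)/C(15,9)
= 5×45/5005 = 45/1001

P(X=1) = 45/1001 ≈ 4.50%


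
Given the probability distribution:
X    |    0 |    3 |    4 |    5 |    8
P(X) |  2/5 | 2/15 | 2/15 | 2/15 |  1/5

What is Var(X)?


E[X] = 16/5
E[X²] = 292/15
Var(X) = E[X²] - (E[X])² = 292/15 - 256/25 = 692/75

Var(X) = 692/75 ≈ 9.2267


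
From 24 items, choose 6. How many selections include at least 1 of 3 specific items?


Complement: C(24,6) - C(21,6) = 134596 - 54264 = 80332

80332


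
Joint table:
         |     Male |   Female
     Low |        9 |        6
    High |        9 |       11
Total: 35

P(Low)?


P(Low) = (9+6)/35 = 15/35 = 3/7

P(Low) = 3/7 ≈ 42.86%


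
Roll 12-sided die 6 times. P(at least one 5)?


P(no 5)^6 = (11/12)^6 = 1771561/2985984
P(≥1) = 1 - 1771561/2985984 = 1214423/2985984

P = 1214423/2985984 ≈ 40.67%


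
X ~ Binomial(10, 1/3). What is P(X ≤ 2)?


P(X ≤ 2) = Σ P(X=i) for i=0..2
P(X=0) = 1024/59049
P(X=1) = 5120/59049
P(X=2) = 1280/6561
Sum = 5888/19683

P(X ≤ 2) = 5888/19683 ≈ 29.91%


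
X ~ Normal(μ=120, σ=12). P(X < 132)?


z = (132-120)/12 = 1.0
P(Z < 1.0) = 0.8413

P(X < 132) ≈ 0.8413
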